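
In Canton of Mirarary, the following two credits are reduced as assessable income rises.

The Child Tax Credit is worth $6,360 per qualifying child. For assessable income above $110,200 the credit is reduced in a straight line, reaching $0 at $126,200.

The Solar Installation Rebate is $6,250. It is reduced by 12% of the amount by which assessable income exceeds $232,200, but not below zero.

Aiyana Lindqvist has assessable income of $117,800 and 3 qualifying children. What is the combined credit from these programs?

$16,267

Child Tax Credit: base = 3 × $6,360 = $19,080. $117,800 is $7,600 into a $16,000 phase-out range, leaving 8,400/16,000 of the credit: $19,080 × 8,400/16,000 = $10,017.
Solar Installation Rebate: $117,800 is at or below the $232,200 threshold, so the full $6,250 applies.
Total: $10,017 + $6,250 = $16,267.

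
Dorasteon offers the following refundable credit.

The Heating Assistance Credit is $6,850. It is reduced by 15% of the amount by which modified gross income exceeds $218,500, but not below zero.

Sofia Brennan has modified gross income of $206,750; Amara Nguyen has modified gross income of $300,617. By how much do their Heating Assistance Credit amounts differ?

$6,850

Sofia ($206,750): Heating Assistance Credit: $206,750 is at or below the $218,500 threshold, so the full $6,850 applies.
Amara ($300,617): Heating Assistance Credit: 15% of the $82,117 excess over $218,500 is $12,317.55 ≥ base, so the credit is $0.
Difference: |$6,850 − $0| = $6,850.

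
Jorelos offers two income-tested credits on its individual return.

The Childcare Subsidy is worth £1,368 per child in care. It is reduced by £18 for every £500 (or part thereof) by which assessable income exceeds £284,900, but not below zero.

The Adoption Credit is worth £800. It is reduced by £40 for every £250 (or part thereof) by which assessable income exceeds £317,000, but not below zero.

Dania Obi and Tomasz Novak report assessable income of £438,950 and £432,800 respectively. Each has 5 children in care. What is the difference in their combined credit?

Dania (£438,950): Childcare Subsidy: base = 5 × £1,368 = £6,840. income exceeds £284,900 by £154,050, which is 309 full-or-partial £500 increments; reduction = 309 × £18 = £5,562, leaving £1,278. Adoption Credit: income exceeds £317,000 by £121,950 → 488 increments × £40 = £19,520 ≥ base, so the credit is £0. total £1,278 + £0 = £1,278
Tomasz (£432,800): Childcare Subsidy: base = 5 × £1,368 = £6,840. income exceeds £284,900 by £147,900, which is 296 full-or-partial £500 increments; reduction = 296 × £18 = £5,328, leaving £1,512. Adoption Credit: income exceeds £317,000 by £115,800 → 464 increments × £40 = £18,560 ≥ base, so the credit is £0. total £1,512 + £0 = £1,512
Difference: |£1,278 − £1,512| = £234.

£234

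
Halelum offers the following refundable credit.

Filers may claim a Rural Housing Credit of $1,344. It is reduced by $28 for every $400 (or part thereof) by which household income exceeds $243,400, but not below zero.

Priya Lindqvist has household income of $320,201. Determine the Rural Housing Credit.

$0

Rural Housing Credit: income exceeds $243,400 by $76,801 → 193 increments × $28 = $5,404 ≥ base, so the credit is $0.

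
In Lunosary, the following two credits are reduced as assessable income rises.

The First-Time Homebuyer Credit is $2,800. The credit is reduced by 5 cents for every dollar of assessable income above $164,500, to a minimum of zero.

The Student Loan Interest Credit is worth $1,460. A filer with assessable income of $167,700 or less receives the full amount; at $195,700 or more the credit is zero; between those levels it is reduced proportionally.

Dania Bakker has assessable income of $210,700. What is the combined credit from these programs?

$490

First-Time Homebuyer Credit: 5% of the $46,200 excess over $164,500 is $2,310; credit = $2,800 − $2,310 = $490.
Student Loan Interest Credit: $210,700 is at or above $195,700, so the credit is $0.
Total: $490 + $0 = $490.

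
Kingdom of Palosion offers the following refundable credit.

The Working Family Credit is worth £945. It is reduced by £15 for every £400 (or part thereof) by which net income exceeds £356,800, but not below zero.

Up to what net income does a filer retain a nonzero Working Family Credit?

After 62 increments the reduction is 62 × £15 = £930, leaving £15; one more increment wipes it out. Increment 62 ends at excess 62 × £400 = £24,800, so the highest qualifying income is £356,800 + £24,800 = £381,600.

£381,600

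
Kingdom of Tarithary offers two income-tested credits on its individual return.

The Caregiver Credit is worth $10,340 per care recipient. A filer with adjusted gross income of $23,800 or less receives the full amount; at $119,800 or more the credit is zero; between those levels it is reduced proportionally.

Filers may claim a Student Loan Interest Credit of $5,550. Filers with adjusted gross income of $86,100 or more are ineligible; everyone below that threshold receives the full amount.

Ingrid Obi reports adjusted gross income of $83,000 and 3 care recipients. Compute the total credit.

$17,441

Caregiver Credit: base = 3 × $10,340 = $31,020. $83,000 is $59,200 into a $96,000 phase-out range, leaving 36,800/96,000 of the credit: $31,020 × 36,800/96,000 = $11,891.
Student Loan Interest Credit: $83,000 is below the $86,100 cutoff, so the full $5,550 applies.
Total: $11,891 + $5,550 = $17,441.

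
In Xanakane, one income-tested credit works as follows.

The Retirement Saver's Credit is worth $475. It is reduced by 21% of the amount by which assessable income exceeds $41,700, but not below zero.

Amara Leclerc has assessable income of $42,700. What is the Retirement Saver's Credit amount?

Retirement Saver's Credit: 21% of the $1,000 excess over $41,700 is $210; credit = $475 − $210 = $265.

$265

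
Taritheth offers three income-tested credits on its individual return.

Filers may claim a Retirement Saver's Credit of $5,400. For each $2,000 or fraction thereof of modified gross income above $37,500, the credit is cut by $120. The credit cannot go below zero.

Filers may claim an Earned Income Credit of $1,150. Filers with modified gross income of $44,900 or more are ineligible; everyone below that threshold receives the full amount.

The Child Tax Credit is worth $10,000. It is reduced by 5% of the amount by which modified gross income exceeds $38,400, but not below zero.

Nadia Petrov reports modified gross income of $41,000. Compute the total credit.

$16,180

Retirement Saver's Credit: income exceeds $37,500 by $3,500, which is 2 full-or-partial $2,000 increments; reduction = 2 × $120 = $240, leaving $5,160.
Earned Income Credit: $41,000 is below the $44,900 cutoff, so the full $1,150 applies.
Child Tax Credit: 5% of the $2,600 excess over $38,400 is $130; credit = $10,000 − $130 = $9,870.
Total: $5,160 + $1,150 + $9,870 = $16,180.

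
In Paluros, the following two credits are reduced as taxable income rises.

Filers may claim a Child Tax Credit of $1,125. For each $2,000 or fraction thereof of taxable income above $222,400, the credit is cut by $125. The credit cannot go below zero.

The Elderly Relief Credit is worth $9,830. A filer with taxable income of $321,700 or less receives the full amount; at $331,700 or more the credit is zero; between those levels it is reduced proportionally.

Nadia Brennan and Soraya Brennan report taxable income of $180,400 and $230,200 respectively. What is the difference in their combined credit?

Nadia ($180,400): Child Tax Credit: $180,400 is at or below the $222,400 threshold, so the full $1,125 applies. Elderly Relief Credit: $180,400 is at or below the $321,700 threshold, so the full $9,830 applies. total $1,125 + $9,830 = $10,955
Soraya ($230,200): Child Tax Credit: income exceeds $222,400 by $7,800, which is 4 full-or-partial $2,000 increments; reduction = 4 × $125 = $500, leaving $625. Elderly Relief Credit: $230,200 is at or below the $321,700 threshold, so the full $9,830 applies. total $625 + $9,830 = $10,455
Difference: |$10,955 − $10,455| = $500.

$500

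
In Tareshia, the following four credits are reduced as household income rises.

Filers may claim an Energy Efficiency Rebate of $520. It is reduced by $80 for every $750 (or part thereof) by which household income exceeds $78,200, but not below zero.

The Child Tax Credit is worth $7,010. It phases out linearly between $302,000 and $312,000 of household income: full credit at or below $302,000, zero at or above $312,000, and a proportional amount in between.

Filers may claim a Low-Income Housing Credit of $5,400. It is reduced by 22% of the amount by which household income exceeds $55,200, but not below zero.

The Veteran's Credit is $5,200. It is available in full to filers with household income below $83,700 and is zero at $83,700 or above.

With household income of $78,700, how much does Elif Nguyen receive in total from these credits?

$12,880

Energy Efficiency Rebate: income exceeds $78,200 by $500, which is 1 full-or-partial $750 increment; reduction = 1 × $80 = $80, leaving $440.
Child Tax Credit: $78,700 is at or below the $302,000 threshold, so the full $7,010 applies.
Low-Income Housing Credit: 22% of the $23,500 excess over $55,200 is $5,170; credit = $5,400 − $5,170 = $230.
Veteran's Credit: $78,700 is below the $83,700 cutoff, so the full $5,200 applies.
Total: $440 + $7,010 + $230 + $5,200 = $12,880.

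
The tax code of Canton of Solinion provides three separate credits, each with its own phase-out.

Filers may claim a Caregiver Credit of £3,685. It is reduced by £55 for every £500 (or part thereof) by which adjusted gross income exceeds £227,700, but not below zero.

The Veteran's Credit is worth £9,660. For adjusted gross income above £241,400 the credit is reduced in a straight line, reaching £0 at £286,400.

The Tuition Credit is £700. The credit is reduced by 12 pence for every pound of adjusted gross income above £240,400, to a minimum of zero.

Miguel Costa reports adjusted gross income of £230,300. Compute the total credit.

£13,715

Caregiver Credit: income exceeds £227,700 by £2,600, which is 6 full-or-partial £500 increments; reduction = 6 × £55 = £330, leaving £3,355.
Veteran's Credit: £230,300 is at or below the £241,400 threshold, so the full £9,660 applies.
Tuition Credit: £230,300 is at or below the £240,400 threshold, so the full £700 applies.
Total: £3,355 + £9,660 + £700 = £13,715.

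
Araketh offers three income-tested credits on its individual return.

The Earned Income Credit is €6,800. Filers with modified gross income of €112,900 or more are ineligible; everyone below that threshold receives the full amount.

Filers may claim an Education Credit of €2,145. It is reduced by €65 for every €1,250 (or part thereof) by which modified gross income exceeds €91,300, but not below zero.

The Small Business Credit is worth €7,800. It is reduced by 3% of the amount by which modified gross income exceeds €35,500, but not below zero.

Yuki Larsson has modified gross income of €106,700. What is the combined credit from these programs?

€13,764

Earned Income Credit: €106,700 is below the €112,900 cutoff, so the full €6,800 applies.
Education Credit: income exceeds €91,300 by €15,400, which is 13 full-or-partial €1,250 increments; reduction = 13 × €65 = €845, leaving €1,300.
Small Business Credit: 3% of the €71,200 excess over €35,500 is €2,136; credit = €7,800 − €2,136 = €5,664.
Total: €6,800 + €1,300 + €5,664 = €13,764.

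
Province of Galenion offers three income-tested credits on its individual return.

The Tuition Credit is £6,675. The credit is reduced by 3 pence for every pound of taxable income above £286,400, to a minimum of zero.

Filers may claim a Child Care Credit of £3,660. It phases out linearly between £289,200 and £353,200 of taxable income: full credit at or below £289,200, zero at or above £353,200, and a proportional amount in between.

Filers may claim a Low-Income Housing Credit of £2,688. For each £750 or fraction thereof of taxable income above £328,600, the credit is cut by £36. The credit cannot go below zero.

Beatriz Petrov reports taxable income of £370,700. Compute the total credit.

£4,782

Tuition Credit: 3% of the £84,300 excess over £286,400 is £2,529; credit = £6,675 − £2,529 = £4,146.
Child Care Credit: £370,700 is at or above £353,200, so the credit is £0.
Low-Income Housing Credit: income exceeds £328,600 by £42,100, which is 57 full-or-partial £750 increments; reduction = 57 × £36 = £2,052, leaving £636.
Total: £4,146 + £0 + £636 = £4,782.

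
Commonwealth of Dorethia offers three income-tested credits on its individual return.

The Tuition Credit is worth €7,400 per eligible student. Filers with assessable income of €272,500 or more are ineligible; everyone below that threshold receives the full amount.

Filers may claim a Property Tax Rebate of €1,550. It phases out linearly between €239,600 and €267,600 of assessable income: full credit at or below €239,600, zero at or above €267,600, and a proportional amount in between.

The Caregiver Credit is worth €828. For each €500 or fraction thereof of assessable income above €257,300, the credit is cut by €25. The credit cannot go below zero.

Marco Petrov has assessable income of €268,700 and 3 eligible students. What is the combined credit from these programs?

€22,453

Tuition Credit: base = 3 × €7,400 = €22,200. €268,700 is below the €272,500 cutoff, so the full €22,200 applies.
Property Tax Rebate: €268,700 is at or above €267,600, so the credit is €0.
Caregiver Credit: income exceeds €257,300 by €11,400, which is 23 full-or-partial €500 increments; reduction = 23 × €25 = €575, leaving €253.
Total: €22,200 + €0 + €253 = €22,453.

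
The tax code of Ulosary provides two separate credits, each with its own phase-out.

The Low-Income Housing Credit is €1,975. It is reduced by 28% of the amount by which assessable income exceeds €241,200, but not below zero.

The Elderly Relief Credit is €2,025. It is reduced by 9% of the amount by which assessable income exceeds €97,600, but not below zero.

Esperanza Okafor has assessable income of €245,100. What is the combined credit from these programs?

Low-Income Housing Credit: 28% of the €3,900 excess over €241,200 is €1,092; credit = €1,975 − €1,092 = €883.
Elderly Relief Credit: 9% of the €147,500 excess over €97,600 is €13,275 ≥ base, so the credit is €0.
Total: €883 + €0 = €883.

€883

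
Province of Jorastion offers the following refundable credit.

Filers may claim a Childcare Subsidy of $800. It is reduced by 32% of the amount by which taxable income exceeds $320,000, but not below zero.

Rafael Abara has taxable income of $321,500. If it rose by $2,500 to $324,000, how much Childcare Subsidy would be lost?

At $321,500 — 32% of the $1,500 excess over $320,000 is $480; credit = $800 − $480 = $320.
At $324,000 — 32% of the $4,000 excess over $320,000 is $1,280 ≥ base, so the credit is $0.
Lost: $320 − $0 = $320.

$320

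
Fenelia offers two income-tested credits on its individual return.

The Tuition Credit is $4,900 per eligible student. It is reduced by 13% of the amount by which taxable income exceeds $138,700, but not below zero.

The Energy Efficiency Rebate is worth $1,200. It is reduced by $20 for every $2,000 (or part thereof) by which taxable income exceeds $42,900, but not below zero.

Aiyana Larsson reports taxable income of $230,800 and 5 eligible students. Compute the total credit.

$12,527

Tuition Credit: base = 5 × $4,900 = $24,500. 13% of the $92,100 excess over $138,700 is $11,973; credit = $24,500 − $11,973 = $12,527.
Energy Efficiency Rebate: income exceeds $42,900 by $187,900 → 94 increments × $20 = $1,880 ≥ base, so the credit is $0.
Total: $12,527 + $0 = $12,527.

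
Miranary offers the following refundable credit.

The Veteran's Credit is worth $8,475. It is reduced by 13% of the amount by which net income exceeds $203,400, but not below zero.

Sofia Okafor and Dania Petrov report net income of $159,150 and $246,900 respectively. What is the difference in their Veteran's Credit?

$5,655

Sofia ($159,150): Veteran's Credit: $159,150 is at or below the $203,400 threshold, so the full $8,475 applies.
Dania ($246,900): Veteran's Credit: 13% of the $43,500 excess over $203,400 is $5,655; credit = $8,475 − $5,655 = $2,820.
Difference: |$8,475 − $2,820| = $5,655.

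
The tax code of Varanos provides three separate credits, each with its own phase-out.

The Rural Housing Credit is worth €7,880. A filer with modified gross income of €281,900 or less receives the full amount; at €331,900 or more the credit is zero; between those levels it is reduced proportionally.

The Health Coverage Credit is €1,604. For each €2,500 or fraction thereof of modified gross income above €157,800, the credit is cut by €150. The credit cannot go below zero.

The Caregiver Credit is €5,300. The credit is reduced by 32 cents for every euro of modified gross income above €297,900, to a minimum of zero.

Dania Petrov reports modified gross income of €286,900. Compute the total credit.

€12,392

Rural Housing Credit: €286,900 is €5,000 into a €50,000 phase-out range, leaving 45,000/50,000 of the credit: €7,880 × 45,000/50,000 = €7,092.
Health Coverage Credit: income exceeds €157,800 by €129,100 → 52 increments × €150 = €7,800 ≥ base, so the credit is €0.
Caregiver Credit: €286,900 is at or below the €297,900 threshold, so the full €5,300 applies.
Total: €7,092 + €0 + €5,300 = €12,392.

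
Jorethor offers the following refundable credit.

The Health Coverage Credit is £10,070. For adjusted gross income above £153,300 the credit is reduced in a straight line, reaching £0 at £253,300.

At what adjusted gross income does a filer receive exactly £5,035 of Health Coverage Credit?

£5,035 is 5,035/10,070 of the full £10,070, so 5,035/10,070 of the £100,000 range has been used: income = £153,300 + £100,000 × 5,035/10,070 = £203,300.

£203,300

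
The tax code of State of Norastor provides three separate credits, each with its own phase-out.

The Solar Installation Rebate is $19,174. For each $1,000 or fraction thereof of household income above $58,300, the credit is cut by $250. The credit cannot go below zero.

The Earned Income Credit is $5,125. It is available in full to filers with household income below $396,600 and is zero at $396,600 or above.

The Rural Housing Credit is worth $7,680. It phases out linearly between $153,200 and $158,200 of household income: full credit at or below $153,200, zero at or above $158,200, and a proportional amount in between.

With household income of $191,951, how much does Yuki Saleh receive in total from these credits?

Solar Installation Rebate: income exceeds $58,300 by $133,651 → 134 increments × $250 = $33,500 ≥ base, so the credit is $0.
Earned Income Credit: $191,951 is below the $396,600 cutoff, so the full $5,125 applies.
Rural Housing Credit: $191,951 is at or above $158,200, so the credit is $0.
Total: $0 + $5,125 + $0 = $5,125.

$5,125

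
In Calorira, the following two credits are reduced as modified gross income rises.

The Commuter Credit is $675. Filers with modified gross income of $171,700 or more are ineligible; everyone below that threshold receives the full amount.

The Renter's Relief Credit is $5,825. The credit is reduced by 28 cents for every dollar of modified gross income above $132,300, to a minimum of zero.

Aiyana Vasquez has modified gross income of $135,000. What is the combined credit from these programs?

$5,744

Commuter Credit: $135,000 is below the $171,700 cutoff, so the full $675 applies.
Renter's Relief Credit: 28% of the $2,700 excess over $132,300 is $756; credit = $5,825 − $756 = $5,069.
Total: $675 + $5,069 = $5,744.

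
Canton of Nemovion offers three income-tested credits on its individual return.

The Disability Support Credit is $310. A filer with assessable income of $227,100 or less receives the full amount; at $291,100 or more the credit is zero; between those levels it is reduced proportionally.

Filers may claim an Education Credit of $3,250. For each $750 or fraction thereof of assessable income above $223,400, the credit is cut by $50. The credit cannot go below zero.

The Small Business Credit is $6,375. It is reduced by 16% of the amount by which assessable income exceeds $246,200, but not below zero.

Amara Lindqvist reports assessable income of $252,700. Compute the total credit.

Disability Support Credit: $252,700 is $25,600 into a $64,000 phase-out range, leaving 38,400/64,000 of the credit: $310 × 38,400/64,000 = $186.
Education Credit: income exceeds $223,400 by $29,300, which is 40 full-or-partial $750 increments; reduction = 40 × $50 = $2,000, leaving $1,250.
Small Business Credit: 16% of the $6,500 excess over $246,200 is $1,040; credit = $6,375 − $1,040 = $5,335.
Total: $186 + $1,250 + $5,335 = $6,771.

$6,771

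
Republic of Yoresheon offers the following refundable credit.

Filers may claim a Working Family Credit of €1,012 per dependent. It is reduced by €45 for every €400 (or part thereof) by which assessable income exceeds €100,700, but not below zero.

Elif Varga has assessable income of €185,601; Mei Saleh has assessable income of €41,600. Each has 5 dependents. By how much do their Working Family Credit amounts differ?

Elif (€185,601): Working Family Credit: base = 5 × €1,012 = €5,060. income exceeds €100,700 by €84,901 → 213 increments × €45 = €9,585 ≥ base, so the credit is €0.
Mei (€41,600): Working Family Credit: base = 5 × €1,012 = €5,060. €41,600 is at or below the €100,700 threshold, so the full €5,060 applies.
Difference: |€0 − €5,060| = €5,060.

€5,060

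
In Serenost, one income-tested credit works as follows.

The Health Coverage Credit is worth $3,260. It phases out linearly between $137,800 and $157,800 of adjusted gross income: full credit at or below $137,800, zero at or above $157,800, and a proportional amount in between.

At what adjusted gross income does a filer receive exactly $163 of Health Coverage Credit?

$163 is 163/3,260 of the full $3,260, so 3,097/3,260 of the $20,000 range has been used: income = $137,800 + $20,000 × 3,097/3,260 = $156,800.

$156,800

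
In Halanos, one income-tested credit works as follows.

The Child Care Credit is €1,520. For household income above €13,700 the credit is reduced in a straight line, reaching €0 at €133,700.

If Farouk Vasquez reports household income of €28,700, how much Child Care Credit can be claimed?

€1,330

Child Care Credit: €28,700 is €15,000 into a €120,000 phase-out range, leaving 105,000/120,000 of the credit: €1,520 × 105,000/120,000 = €1,330.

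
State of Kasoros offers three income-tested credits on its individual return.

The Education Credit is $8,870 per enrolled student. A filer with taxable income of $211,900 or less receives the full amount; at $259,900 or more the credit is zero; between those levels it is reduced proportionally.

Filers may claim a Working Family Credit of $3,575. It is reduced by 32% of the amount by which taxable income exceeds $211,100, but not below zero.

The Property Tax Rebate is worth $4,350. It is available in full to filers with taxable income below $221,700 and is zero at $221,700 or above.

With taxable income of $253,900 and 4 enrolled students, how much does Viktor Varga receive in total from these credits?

$4,435

Education Credit: base = 4 × $8,870 = $35,480. $253,900 is $42,000 into a $48,000 phase-out range, leaving 6,000/48,000 of the credit: $35,480 × 6,000/48,000 = $4,435.
Working Family Credit: 32% of the $42,800 excess over $211,100 is $13,696 ≥ base, so the credit is $0.
Property Tax Rebate: $253,900 meets or exceeds the $221,700 cutoff, so the credit is $0.
Total: $4,435 + $0 + $0 = $4,435.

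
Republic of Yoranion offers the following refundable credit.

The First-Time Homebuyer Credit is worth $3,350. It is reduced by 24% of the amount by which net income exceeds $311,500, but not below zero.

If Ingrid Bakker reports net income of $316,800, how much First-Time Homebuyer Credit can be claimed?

First-Time Homebuyer Credit: 24% of the $5,300 excess over $311,500 is $1,272; credit = $3,350 − $1,272 = $2,078.

$2,078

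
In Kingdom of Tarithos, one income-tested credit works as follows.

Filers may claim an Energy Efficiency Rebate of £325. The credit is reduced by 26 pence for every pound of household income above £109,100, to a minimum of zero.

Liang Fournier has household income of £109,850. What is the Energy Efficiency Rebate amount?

£130

Energy Efficiency Rebate: 26% of the £750 excess over £109,100 is £195; credit = £325 − £195 = £130.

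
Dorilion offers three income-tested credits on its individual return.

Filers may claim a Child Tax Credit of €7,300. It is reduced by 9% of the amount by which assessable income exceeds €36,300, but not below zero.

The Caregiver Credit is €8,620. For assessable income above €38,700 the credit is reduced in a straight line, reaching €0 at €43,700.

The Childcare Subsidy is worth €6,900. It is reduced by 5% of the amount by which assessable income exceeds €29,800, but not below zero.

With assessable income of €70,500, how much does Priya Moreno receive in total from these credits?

€9,087

Child Tax Credit: 9% of the €34,200 excess over €36,300 is €3,078; credit = €7,300 − €3,078 = €4,222.
Caregiver Credit: €70,500 is at or above €43,700, so the credit is €0.
Childcare Subsidy: 5% of the €40,700 excess over €29,800 is €2,035; credit = €6,900 − €2,035 = €4,865.
Total: €4,222 + €0 + €4,865 = €9,087.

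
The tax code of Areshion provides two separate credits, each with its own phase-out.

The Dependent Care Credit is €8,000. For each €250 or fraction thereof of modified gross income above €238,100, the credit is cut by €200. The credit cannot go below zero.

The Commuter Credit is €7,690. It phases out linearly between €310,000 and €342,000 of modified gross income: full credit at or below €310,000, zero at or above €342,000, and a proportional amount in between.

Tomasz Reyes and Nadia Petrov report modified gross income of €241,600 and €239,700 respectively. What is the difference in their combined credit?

€1,400

Tomasz (€241,600): Dependent Care Credit: income exceeds €238,100 by €3,500, which is 14 full-or-partial €250 increments; reduction = 14 × €200 = €2,800, leaving €5,200. Commuter Credit: €241,600 is at or below the €310,000 threshold, so the full €7,690 applies. total €5,200 + €7,690 = €12,890
Nadia (€239,700): Dependent Care Credit: income exceeds €238,100 by €1,600, which is 7 full-or-partial €250 increments; reduction = 7 × €200 = €1,400, leaving €6,600. Commuter Credit: €239,700 is at or below the €310,000 threshold, so the full €7,690 applies. total €6,600 + €7,690 = €14,290
Difference: |€12,890 − €14,290| = €1,400.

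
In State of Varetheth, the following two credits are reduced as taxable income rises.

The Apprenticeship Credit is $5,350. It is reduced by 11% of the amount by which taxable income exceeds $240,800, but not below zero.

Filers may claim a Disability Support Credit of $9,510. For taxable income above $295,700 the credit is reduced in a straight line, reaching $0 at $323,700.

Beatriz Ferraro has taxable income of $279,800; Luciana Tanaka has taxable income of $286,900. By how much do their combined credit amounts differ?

$781

Beatriz ($279,800): Apprenticeship Credit: 11% of the $39,000 excess over $240,800 is $4,290; credit = $5,350 − $4,290 = $1,060. Disability Support Credit: $279,800 is at or below the $295,700 threshold, so the full $9,510 applies. total $1,060 + $9,510 = $10,570
Luciana ($286,900): Apprenticeship Credit: 11% of the $46,100 excess over $240,800 is $5,071; credit = $5,350 − $5,071 = $279. Disability Support Credit: $286,900 is at or below the $295,700 threshold, so the full $9,510 applies. total $279 + $9,510 = $9,789
Difference: |$10,570 − $9,789| = $781.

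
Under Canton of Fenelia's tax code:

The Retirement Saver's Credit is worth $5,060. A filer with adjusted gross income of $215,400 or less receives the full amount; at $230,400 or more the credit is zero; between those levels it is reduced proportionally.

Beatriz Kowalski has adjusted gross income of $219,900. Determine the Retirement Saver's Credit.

$3,542

Retirement Saver's Credit: $219,900 is $4,500 into a $15,000 phase-out range, leaving 10,500/15,000 of the credit: $5,060 × 10,500/15,000 = $3,542.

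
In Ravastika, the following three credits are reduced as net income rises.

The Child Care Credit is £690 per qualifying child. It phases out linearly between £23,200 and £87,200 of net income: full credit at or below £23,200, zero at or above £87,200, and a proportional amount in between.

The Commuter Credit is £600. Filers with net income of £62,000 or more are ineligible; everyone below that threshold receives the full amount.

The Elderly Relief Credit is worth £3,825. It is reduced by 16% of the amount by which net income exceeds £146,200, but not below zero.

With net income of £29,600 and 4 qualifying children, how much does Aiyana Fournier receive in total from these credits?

£6,909

Child Care Credit: base = 4 × £690 = £2,760. £29,600 is £6,400 into a £64,000 phase-out range, leaving 57,600/64,000 of the credit: £2,760 × 57,600/64,000 = £2,484.
Commuter Credit: £29,600 is below the £62,000 cutoff, so the full £600 applies.
Elderly Relief Credit: £29,600 is at or below the £146,200 threshold, so the full £3,825 applies.
Total: £2,484 + £600 + £3,825 = £6,909.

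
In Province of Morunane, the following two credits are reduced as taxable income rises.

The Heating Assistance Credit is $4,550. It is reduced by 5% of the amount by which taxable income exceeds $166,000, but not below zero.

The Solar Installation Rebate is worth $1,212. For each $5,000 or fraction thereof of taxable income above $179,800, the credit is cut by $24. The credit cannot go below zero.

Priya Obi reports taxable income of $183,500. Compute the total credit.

$4,863

Heating Assistance Credit: 5% of the $17,500 excess over $166,000 is $875; credit = $4,550 − $875 = $3,675.
Solar Installation Rebate: income exceeds $179,800 by $3,700, which is 1 full-or-partial $5,000 increment; reduction = 1 × $24 = $24, leaving $1,188.
Total: $3,675 + $1,188 = $4,863.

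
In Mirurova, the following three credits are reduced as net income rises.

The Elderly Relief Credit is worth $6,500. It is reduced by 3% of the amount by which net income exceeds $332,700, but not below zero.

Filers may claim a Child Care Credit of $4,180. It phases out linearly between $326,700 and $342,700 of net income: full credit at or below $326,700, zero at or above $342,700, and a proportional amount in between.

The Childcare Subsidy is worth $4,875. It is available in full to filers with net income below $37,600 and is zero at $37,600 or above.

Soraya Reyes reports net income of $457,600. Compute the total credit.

Elderly Relief Credit: 3% of the $124,900 excess over $332,700 is $3,747; credit = $6,500 − $3,747 = $2,753.
Child Care Credit: $457,600 is at or above $342,700, so the credit is $0.
Childcare Subsidy: $457,600 meets or exceeds the $37,600 cutoff, so the credit is $0.
Total: $2,753 + $0 + $0 = $2,753.

$2,753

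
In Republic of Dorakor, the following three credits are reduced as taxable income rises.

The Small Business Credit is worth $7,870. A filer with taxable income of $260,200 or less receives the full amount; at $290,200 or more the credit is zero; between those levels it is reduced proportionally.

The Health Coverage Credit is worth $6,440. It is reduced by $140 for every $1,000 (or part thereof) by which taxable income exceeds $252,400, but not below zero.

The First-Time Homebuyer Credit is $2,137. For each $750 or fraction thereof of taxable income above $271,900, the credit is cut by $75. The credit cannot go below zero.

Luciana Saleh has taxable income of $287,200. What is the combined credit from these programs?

$2,889

Small Business Credit: $287,200 is $27,000 into a $30,000 phase-out range, leaving 3,000/30,000 of the credit: $7,870 × 3,000/30,000 = $787.
Health Coverage Credit: income exceeds $252,400 by $34,800, which is 35 full-or-partial $1,000 increments; reduction = 35 × $140 = $4,900, leaving $1,540.
First-Time Homebuyer Credit: income exceeds $271,900 by $15,300, which is 21 full-or-partial $750 increments; reduction = 21 × $75 = $1,575, leaving $562.
Total: $787 + $1,540 + $562 = $2,889.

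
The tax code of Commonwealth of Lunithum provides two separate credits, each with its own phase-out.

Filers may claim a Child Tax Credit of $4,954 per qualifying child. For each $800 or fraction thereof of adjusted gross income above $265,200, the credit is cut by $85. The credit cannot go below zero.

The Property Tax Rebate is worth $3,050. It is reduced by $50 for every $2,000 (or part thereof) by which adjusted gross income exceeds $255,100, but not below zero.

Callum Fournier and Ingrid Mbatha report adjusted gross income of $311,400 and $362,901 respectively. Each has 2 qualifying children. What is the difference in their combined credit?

$6,228

Callum ($311,400): Child Tax Credit: base = 2 × $4,954 = $9,908. income exceeds $265,200 by $46,200, which is 58 full-or-partial $800 increments; reduction = 58 × $85 = $4,930, leaving $4,978. Property Tax Rebate: income exceeds $255,100 by $56,300, which is 29 full-or-partial $2,000 increments; reduction = 29 × $50 = $1,450, leaving $1,600. total $4,978 + $1,600 = $6,578
Ingrid ($362,901): Child Tax Credit: base = 2 × $4,954 = $9,908. income exceeds $265,200 by $97,701 → 123 increments × $85 = $10,455 ≥ base, so the credit is $0. Property Tax Rebate: income exceeds $255,100 by $107,801, which is 54 full-or-partial $2,000 increments; reduction = 54 × $50 = $2,700, leaving $350. total $0 + $350 = $350
Difference: |$6,578 − $350| = $6,228.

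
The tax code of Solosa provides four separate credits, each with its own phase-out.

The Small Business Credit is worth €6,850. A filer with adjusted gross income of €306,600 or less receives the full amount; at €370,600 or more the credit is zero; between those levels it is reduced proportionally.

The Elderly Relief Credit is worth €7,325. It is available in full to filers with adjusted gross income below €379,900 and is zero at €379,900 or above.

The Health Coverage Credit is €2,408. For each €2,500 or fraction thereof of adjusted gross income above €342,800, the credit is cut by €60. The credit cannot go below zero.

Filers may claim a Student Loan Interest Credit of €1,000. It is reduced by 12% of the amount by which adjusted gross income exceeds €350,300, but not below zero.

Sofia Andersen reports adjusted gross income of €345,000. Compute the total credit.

€13,413

Small Business Credit: €345,000 is €38,400 into a €64,000 phase-out range, leaving 25,600/64,000 of the credit: €6,850 × 25,600/64,000 = €2,740.
Elderly Relief Credit: €345,000 is below the €379,900 cutoff, so the full €7,325 applies.
Health Coverage Credit: income exceeds €342,800 by €2,200, which is 1 full-or-partial €2,500 increment; reduction = 1 × €60 = €60, leaving €2,348.
Student Loan Interest Credit: €345,000 is at or below the €350,300 threshold, so the full €1,000 applies.
Total: €2,740 + €7,325 + €2,348 + €1,000 = €13,413.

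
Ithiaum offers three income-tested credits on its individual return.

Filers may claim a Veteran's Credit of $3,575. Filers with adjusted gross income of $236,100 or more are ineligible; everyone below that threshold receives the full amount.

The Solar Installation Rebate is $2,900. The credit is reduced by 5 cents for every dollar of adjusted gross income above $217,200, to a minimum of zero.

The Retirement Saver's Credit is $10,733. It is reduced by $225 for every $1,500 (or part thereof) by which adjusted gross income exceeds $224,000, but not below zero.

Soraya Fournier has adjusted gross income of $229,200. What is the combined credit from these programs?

$15,708

Veteran's Credit: $229,200 is below the $236,100 cutoff, so the full $3,575 applies.
Solar Installation Rebate: 5% of the $12,000 excess over $217,200 is $600; credit = $2,900 − $600 = $2,300.
Retirement Saver's Credit: income exceeds $224,000 by $5,200, which is 4 full-or-partial $1,500 increments; reduction = 4 × $225 = $900, leaving $9,833.
Total: $3,575 + $2,300 + $9,833 = $15,708.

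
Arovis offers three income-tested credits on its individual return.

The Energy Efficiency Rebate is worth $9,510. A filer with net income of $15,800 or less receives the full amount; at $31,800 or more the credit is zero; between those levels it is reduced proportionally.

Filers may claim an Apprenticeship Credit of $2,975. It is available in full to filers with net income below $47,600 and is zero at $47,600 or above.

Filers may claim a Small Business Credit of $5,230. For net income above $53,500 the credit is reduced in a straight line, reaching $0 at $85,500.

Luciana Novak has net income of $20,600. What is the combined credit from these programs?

$14,862

Energy Efficiency Rebate: $20,600 is $4,800 into a $16,000 phase-out range, leaving 11,200/16,000 of the credit: $9,510 × 11,200/16,000 = $6,657.
Apprenticeship Credit: $20,600 is below the $47,600 cutoff, so the full $2,975 applies.
Small Business Credit: $20,600 is at or below the $53,500 threshold, so the full $5,230 applies.
Total: $6,657 + $2,975 + $5,230 = $14,862.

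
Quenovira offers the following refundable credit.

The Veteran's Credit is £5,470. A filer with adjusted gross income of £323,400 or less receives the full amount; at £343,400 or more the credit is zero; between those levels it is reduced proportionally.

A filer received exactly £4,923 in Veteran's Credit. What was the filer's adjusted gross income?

£4,923 is 4,923/5,470 of the full £5,470, so 547/5,470 of the £20,000 range has been used: income = £323,400 + £20,000 × 547/5,470 = £325,400.

£325,400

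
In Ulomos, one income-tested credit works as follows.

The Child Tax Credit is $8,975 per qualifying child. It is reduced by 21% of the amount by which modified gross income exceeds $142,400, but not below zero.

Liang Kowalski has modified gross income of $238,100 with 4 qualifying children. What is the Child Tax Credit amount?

Child Tax Credit: base = 4 × $8,975 = $35,900. 21% of the $95,700 excess over $142,400 is $20,097; credit = $35,900 − $20,097 = $15,803.

$15,803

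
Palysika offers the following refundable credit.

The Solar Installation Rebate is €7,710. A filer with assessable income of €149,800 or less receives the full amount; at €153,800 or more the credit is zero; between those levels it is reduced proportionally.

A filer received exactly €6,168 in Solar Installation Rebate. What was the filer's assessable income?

€150,600

€6,168 is 6,168/7,710 of the full €7,710, so 1,542/7,710 of the €4,000 range has been used: income = €149,800 + €4,000 × 1,542/7,710 = €150,600.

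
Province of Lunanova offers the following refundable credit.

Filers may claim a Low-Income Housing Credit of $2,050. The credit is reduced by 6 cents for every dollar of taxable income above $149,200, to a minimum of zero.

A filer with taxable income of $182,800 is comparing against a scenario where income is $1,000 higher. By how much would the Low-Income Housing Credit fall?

$34

At $182,800 — 6% of the $33,600 excess over $149,200 is $2,016; credit = $2,050 − $2,016 = $34.
At $183,800 — 6% of the $34,600 excess over $149,200 is $2,076 ≥ base, so the credit is $0.
Lost: $34 − $0 = $34.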